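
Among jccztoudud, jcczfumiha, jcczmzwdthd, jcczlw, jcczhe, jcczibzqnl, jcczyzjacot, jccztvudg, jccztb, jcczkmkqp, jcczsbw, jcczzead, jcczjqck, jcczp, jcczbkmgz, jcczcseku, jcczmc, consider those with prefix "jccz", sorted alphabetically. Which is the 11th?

jcczp

Words with prefix "jccz", in lexicographic order: "jcczbkmgz", "jcczcseku", "jcczfumiha", "jcczhe", "jcczibzqnl", "jcczjqck", "jcczkmkqp", "jcczlw", "jcczmc", "jcczmzwdthd", "jcczp", "jcczsbw", "jccztb", "jccztoudud", "jccztvudg", "jcczyzjacot", "jcczzead"
Position 11: jcczp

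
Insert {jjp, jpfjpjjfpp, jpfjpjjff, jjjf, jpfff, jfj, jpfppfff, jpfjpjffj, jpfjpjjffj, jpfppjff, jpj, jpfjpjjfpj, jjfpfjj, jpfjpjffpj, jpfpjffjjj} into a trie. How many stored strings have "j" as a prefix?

15

Walk to "j"; the words in its subtree are exactly those with that prefix.
Words under "j": jfj, jjfpfjj, jjjf, jjp, jpfff, jpfjpjffj, jpfjpjffpj, jpfjpjjff, jpfjpjjffj, jpfjpjjfpj, jpfjpjjfpp, jpfpjffjjj, jpfppfff, jpfppjff, jpj
Count: 15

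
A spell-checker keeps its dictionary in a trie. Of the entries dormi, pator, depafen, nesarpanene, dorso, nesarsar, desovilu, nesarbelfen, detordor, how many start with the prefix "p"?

1

Walk to "p"; the words in its subtree are exactly those with that prefix.
Matches: "pator"
Count: 1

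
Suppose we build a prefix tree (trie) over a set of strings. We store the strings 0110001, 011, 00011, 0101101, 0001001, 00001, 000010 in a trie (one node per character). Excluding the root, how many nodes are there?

Trace insertions, counting only characters that open a new branch:
  "0110001" → 7 new (0, 1, 1, 0, 0, 0, 1)
  "011" → prefix "011" already present; 0 new (none)
  "00011" → prefix "0" already present; 4 new (0, 0, 1, 1)
  "0101101" → prefix "01" already present; 5 new (0, 1, 1, 0, 1)
  "0001001" → prefix "0001" already present; 3 new (0, 0, 1)
  "00001" → prefix "000" already present; 2 new (0, 1)
  "000010" → prefix "00001" already present; 1 new (0)
Total nodes = 7 + 0 + 4 + 5 + 3 + 2 + 1 = 22

22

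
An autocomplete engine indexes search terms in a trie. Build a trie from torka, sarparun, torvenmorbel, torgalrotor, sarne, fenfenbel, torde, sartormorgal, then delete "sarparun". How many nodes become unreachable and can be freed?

A node on "sarparun"'s path can go only if nothing else ends at it or branches off below it.
The suffix "parun" (5 nodes) is used only by "sarparun"; the node for "sar" still has the child "n", so pruning stops there.
Nodes removed: 5

5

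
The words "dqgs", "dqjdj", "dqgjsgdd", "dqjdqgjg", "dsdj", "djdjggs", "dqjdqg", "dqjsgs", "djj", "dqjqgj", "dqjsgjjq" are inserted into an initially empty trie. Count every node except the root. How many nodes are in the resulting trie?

35

Trie structure (* marks end of a word):
(root)
└─ d
   ├─ j
   │  ├─ d
   │  │  └─ j
   │  │     └─ g
   │  │        └─ g
   │  │           └─ s *
   │  └─ j *
   ├─ q
   │  ├─ g
   │  │  ├─ j
   │  │  │  └─ s
   │  │  │     └─ g
   │  │  │        └─ d
   │  │  │           └─ d *
   │  │  └─ s *
   │  └─ j
   │     ├─ d
   │     │  ├─ j *
   │     │  └─ q
   │     │     └─ g *
   │     │        └─ j
   │     │           └─ g *
   │     ├─ q
   │     │  └─ g
   │     │     └─ j *
   │     └─ s
   │        └─ g
   │           ├─ j
   │           │  └─ j
   │           │     └─ q *
   │           └─ s *
   └─ s
      └─ d
         └─ j *
Counting every labelled node above: 35.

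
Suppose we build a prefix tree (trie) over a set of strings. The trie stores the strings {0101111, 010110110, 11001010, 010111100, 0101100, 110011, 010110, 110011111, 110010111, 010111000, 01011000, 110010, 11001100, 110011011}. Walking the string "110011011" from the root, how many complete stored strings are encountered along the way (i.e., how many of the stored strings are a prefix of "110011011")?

2

Check each prefix of "110011011" against the stored set — each match is an end-marker on the path.
Prefixes of the query that are stored words: "110011", "110011011"
Count: 2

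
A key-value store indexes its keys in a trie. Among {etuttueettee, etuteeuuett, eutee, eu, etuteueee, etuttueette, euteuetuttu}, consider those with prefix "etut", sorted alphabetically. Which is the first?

DFS of the "etut" subtree visits, in order: "etuteeuuett", "etuteueee", "etuttueette", "etuttueettee"
Position 1: etuteeuuett

etuteeuuett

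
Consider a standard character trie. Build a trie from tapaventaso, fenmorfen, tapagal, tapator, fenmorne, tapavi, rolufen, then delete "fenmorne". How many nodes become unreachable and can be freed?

Walk "fenmorne" from the leaf back toward the root, removing each node that no remaining word uses.
The suffix "ne" (2 nodes) is used only by "fenmorne"; the node for "fenmor" still has the child "f", so pruning stops there.
Nodes removed: 2

2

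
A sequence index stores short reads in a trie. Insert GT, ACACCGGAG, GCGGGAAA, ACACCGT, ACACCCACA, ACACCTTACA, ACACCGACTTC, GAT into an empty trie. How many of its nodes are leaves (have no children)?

8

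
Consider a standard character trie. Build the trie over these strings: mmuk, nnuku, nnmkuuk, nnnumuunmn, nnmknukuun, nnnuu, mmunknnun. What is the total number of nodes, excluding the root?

Insert word by word; a character creates a node only if that edge doesn't already exist:
  "mmuk" → 4 new (m, m, u, k)
  "nnuku" → 5 new (n, n, u, k, u)
  "nnmkuuk" → prefix "nn" already present; 5 new (m, k, u, u, k)
  "nnnumuunmn" → prefix "nn" already present; 8 new (n, u, m, u, u, n, m, n)
  "nnmknukuun" → prefix "nnmk" already present; 6 new (n, u, k, u, u, n)
  "nnnuu" → prefix "nnnu" already present; 1 new (u)
  "mmunknnun" → prefix "mmu" already present; 6 new (n, k, n, n, u, n)
Total nodes = 4 + 5 + 5 + 8 + 6 + 1 + 6 = 35

35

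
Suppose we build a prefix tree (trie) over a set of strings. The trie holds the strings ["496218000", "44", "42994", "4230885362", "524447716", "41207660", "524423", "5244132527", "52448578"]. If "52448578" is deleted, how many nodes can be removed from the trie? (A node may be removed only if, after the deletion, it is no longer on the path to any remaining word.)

After clearing the end-marker at "52448578", prune upward until reaching a node still needed by another word.
The suffix "8578" (4 nodes) is used only by "52448578"; the node for "5244" still has the child "4", so pruning stops there.
Nodes removed: 4

4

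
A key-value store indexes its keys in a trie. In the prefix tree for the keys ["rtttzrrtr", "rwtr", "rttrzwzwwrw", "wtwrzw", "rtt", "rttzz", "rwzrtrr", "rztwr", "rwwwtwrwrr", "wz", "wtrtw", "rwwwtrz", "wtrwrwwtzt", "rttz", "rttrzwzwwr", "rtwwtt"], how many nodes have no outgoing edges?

A leaf is a node with no children — equivalently, the end of a word that is not a proper prefix of any other stored word.
Those words: "rttrzwzwwrw", "rtttzrrtr", "rttzz", "rtwwtt", "rwtr", "rwwwtrz", "rwwwtwrwrr", "rwzrtrr", "rztwr", "wtrtw", "wtrwrwwtzt", "wtwrzw", "wz"
Leaf count: 13

13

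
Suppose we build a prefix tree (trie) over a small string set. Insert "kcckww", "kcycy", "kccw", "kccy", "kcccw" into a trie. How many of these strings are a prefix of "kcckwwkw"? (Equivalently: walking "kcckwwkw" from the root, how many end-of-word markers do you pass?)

Traverse "kcckwwkw" character by character; count nodes along the way that are marked as word ends.
Prefixes of the query that are stored words: "kcckww"
Count: 1

1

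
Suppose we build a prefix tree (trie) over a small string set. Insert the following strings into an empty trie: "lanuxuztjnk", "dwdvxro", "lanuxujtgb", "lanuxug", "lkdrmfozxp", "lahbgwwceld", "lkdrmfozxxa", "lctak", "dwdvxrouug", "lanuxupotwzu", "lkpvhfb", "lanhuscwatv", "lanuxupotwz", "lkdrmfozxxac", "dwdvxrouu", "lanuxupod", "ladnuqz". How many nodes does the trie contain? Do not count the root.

76

Insert word by word; a character creates a node only if that edge doesn't already exist:
  "lanuxuztjnk" → 11 new (l, a, n, u, x, u, z, t, j, n, k)
  "dwdvxro" → 7 new (d, w, d, v, x, r, o)
  "lanuxujtgb" → prefix "lanuxu" already present; 4 new (j, t, g, b)
  "lanuxug" → prefix "lanuxu" already present; 1 new (g)
  "lkdrmfozxp" → prefix "l" already present; 9 new (k, d, r, m, f, o, z, x, p)
  "lahbgwwceld" → prefix "la" already present; 9 new (h, b, g, w, w, c, e, l, d)
  "lkdrmfozxxa" → prefix "lkdrmfozx" already present; 2 new (x, a)
  "lctak" → prefix "l" already present; 4 new (c, t, a, k)
  "dwdvxrouug" → prefix "dwdvxro" already present; 3 new (u, u, g)
  "lanuxupotwzu" → prefix "lanuxu" already present; 6 new (p, o, t, w, z, u)
  "lkpvhfb" → prefix "lk" already present; 5 new (p, v, h, f, b)
  "lanhuscwatv" → prefix "lan" already present; 8 new (h, u, s, c, w, a, t, v)
  "lanuxupotwz" → prefix "lanuxupotwz" already present; 0 new (none)
  "lkdrmfozxxac" → prefix "lkdrmfozxxa" already present; 1 new (c)
  "dwdvxrouu" → prefix "dwdvxrouu" already present; 0 new (none)
  "lanuxupod" → prefix "lanuxupo" already present; 1 new (d)
  "ladnuqz" → prefix "la" already present; 5 new (d, n, u, q, z)
Total nodes = 11 + 7 + 4 + 1 + 9 + 9 + 2 + 4 + 3 + 6 + 5 + 8 + 0 + 1 + 0 + 1 + 5 = 76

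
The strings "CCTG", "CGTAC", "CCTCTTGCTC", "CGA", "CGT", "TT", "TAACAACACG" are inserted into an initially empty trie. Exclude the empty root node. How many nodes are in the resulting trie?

Trie structure (* marks end of a word):
(root)
├─ C
│  ├─ C
│  │  └─ T
│  │     ├─ C
│  │     │  └─ T
│  │     │     └─ T
│  │     │        └─ G
│  │     │           └─ C
│  │     │              └─ T
│  │     │                 └─ C *
│  │     └─ G *
│  └─ G
│     ├─ A *
│     └─ T *
│        └─ A
│           └─ C *
└─ T
   ├─ A
   │  └─ A
   │     └─ C
   │        └─ A
   │           └─ A
   │              └─ C
   │                 └─ A
   │                    └─ C
   │                       └─ G *
   └─ T *
Counting every labelled node above: 27.

27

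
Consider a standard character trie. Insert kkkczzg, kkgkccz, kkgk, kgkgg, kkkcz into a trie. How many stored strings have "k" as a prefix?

Walk to "k"; the words in its subtree are exactly those with that prefix.
Matches: "kgkgg", "kkgk", "kkgkccz", "kkkcz", "kkkczzg"
Count: 5

5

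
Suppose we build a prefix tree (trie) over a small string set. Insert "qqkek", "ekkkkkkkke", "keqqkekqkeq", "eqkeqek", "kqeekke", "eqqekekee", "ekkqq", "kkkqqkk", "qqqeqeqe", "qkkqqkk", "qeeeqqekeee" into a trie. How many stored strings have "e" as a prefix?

4

Filter for entries beginning with "e":
Words under "e": ekkkkkkkke, ekkqq, eqkeqek, eqqekekee
Count: 4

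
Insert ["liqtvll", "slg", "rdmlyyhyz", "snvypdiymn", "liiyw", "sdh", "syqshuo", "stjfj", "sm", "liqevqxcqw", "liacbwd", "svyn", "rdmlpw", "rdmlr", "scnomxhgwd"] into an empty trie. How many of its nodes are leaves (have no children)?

15

A leaf is a node with no children — equivalently, the end of a word that is not a proper prefix of any other stored word.
Those words: "liacbwd", "liiyw", "liqevqxcqw", "liqtvll", "rdmlpw", "rdmlr", "rdmlyyhyz", "scnomxhgwd", "sdh", "slg", "sm", "snvypdiymn", "stjfj", "svyn", "syqshuo"
Leaf count: 15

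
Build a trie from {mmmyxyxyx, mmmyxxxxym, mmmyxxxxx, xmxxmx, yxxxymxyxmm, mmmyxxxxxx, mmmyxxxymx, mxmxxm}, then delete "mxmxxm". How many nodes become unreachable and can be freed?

A node on "mxmxxm"'s path can go only if nothing else ends at it or branches off below it.
The suffix "xmxxm" (5 nodes) is used only by "mxmxxm"; the node for "m" still has the child "m", so pruning stops there.
Nodes removed: 5

5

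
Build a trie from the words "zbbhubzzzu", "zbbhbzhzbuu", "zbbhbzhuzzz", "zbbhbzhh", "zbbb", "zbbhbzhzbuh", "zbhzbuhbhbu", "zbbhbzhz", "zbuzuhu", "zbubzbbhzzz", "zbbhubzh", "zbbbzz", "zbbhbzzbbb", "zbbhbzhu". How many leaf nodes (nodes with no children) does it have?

11

Leaves are exactly the stored words that no other stored word extends.
Those words: "zbbbzz", "zbbhbzhh", "zbbhbzhuzzz", "zbbhbzhzbuh", "zbbhbzhzbuu", "zbbhbzzbbb", "zbbhubzh", "zbbhubzzzu", "zbhzbuhbhbu", "zbubzbbhzzz", "zbuzuhu"
Leaf count: 11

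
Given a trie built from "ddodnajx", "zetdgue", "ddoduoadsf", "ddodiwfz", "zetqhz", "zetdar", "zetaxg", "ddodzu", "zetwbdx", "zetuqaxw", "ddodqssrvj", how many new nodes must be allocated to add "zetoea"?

3

"zet" is already a path in the trie; the remaining "oea" must be added.
New nodes needed: |"zetoea"| − 3 = 6 − 3 = 3.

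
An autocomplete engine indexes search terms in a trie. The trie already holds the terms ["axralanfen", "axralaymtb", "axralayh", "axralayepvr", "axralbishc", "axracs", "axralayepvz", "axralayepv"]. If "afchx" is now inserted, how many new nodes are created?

The longest prefix of "afchx" already in the trie is "a" (length 1).
Each of the 4 remaining characters creates one node.

4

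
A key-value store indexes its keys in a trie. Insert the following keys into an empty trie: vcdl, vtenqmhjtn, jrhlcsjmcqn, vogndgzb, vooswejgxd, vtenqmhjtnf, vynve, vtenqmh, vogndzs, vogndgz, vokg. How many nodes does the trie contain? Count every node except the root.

Count nodes per top-level branch (shared prefixes stored once):
  'j'-branch (jrhlcsjmcqn): 11 nodes
  'v'-branch (vcdl, vogndgz, vogndgzb, vogndzs, vokg, vooswejgxd, vtenqmh, vtenqmhjtn, vtenqmhjtnf, vynve): 37 nodes
Sum: 48

48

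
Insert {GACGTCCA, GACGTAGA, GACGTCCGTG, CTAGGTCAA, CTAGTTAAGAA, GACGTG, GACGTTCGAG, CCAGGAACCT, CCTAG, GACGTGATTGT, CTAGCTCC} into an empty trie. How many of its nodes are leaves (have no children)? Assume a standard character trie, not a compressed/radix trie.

10

A leaf is a node with no children — equivalently, the end of a word that is not a proper prefix of any other stored word.
Those words: "CCAGGAACCT", "CCTAG", "CTAGCTCC", "CTAGGTCAA", "CTAGTTAAGAA", "GACGTAGA", "GACGTCCA", "GACGTCCGTG", "GACGTGATTGT", "GACGTTCGAG"
Leaf count: 10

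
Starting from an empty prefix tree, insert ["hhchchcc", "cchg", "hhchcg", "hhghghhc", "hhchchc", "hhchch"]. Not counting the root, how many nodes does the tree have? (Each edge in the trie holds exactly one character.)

Trie structure (* marks end of a word):
(root)
├─ c
│  └─ c
│     └─ h
│        └─ g *
└─ h
   └─ h
      ├─ c
      │  └─ h
      │     └─ c
      │        ├─ g *
      │        └─ h *
      │           └─ c *
      │              └─ c *
      └─ g
         └─ h
            └─ g
               └─ h
                  └─ h
                     └─ c *
Counting every labelled node above: 19.

19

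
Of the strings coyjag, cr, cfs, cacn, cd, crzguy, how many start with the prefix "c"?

6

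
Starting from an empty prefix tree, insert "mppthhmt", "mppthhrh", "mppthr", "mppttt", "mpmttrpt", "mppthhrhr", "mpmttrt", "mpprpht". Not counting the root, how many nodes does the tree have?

25

Count nodes per top-level branch (shared prefixes stored once):
  'm'-branch (mpmttrpt, mpmttrt, mpprpht, mppthhmt, mppthhrh, mppthhrhr, mppthr, mppttt): 25 nodes
Sum: 25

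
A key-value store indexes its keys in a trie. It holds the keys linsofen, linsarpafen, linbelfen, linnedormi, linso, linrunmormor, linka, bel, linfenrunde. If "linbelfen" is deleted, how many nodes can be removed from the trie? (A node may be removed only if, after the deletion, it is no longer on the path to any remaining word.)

Walk "linbelfen" from the leaf back toward the root, removing each node that no remaining word uses.
The suffix "belfen" (6 nodes) is used only by "linbelfen"; the node for "lin" still has the child "s", so pruning stops there.
Nodes removed: 6

6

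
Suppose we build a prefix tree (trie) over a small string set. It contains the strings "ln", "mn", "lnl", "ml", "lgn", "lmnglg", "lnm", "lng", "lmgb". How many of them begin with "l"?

Filter for entries beginning with "l":
Words under "l": lgn, lmgb, lmnglg, ln, lng, lnl, lnm
Count: 7

7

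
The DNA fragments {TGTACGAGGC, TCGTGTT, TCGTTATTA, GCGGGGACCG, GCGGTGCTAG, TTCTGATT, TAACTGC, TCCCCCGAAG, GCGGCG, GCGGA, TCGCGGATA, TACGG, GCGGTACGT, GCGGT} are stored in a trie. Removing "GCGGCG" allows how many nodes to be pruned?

Walk "GCGGCG" from the leaf back toward the root, removing each node that no remaining word uses.
The suffix "CG" (2 nodes) is used only by "GCGGCG"; the node for "GCGG" still has the child "G", so pruning stops there.
Nodes removed: 2

2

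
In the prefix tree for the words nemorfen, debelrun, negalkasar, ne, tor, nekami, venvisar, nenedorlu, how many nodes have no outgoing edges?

Leaves are exactly the stored words that no other stored word extends.
Those words: "debelrun", "negalkasar", "nekami", "nemorfen", "nenedorlu", "tor", "venvisar"
Leaf count: 7

7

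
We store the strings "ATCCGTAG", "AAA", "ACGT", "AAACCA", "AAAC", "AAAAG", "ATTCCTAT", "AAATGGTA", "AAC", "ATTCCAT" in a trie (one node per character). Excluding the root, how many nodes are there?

Insert word by word; a character creates a node only if that edge doesn't already exist:
  "ATCCGTAG" → 8 new (A, T, C, C, G, T, A, G)
  "AAA" → prefix "A" already present; 2 new (A, A)
  "ACGT" → prefix "A" already present; 3 new (C, G, T)
  "AAACCA" → prefix "AAA" already present; 3 new (C, C, A)
  "AAAC" → prefix "AAAC" already present; 0 new (none)
  "AAAAG" → prefix "AAA" already present; 2 new (A, G)
  "ATTCCTAT" → prefix "AT" already present; 6 new (T, C, C, T, A, T)
  "AAATGGTA" → prefix "AAA" already present; 5 new (T, G, G, T, A)
  "AAC" → prefix "AA" already present; 1 new (C)
  "ATTCCAT" → prefix "ATTCC" already present; 2 new (A, T)
Total nodes = 8 + 2 + 3 + 3 + 0 + 2 + 6 + 5 + 1 + 2 = 32

32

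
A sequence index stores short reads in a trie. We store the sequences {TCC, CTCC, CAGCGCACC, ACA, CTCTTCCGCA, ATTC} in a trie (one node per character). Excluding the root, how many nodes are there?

28

Count nodes per top-level branch (shared prefixes stored once):
  'A'-branch (ACA, ATTC): 6 nodes
  'C'-branch (CAGCGCACC, CTCC, CTCTTCCGCA): 19 nodes
  'T'-branch (TCC): 3 nodes
Sum: 28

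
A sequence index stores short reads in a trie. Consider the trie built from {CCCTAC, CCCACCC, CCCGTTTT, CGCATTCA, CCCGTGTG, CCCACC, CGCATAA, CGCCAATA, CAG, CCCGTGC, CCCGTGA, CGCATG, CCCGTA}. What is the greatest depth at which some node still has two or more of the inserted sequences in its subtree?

The deepest shared node is where two words last agree before diverging.
"CCCACC" and "CCCACCC" agree on "CCCACC" (6 characters) before diverging; nothing deeper is shared.
Longest shared-prefix length: 6

6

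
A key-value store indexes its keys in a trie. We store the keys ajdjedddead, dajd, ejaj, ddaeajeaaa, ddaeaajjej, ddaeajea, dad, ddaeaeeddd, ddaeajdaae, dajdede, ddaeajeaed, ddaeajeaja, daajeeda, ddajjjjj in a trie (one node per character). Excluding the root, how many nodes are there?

Count nodes per top-level branch (shared prefixes stored once):
  'a'-branch (ajdjedddead): 11 nodes
  'd'-branch (daajeeda, dad, dajd, dajdede, ddaeaajjej, ddaeaeeddd, ddaeajdaae, ddaeajea, ddaeajeaaa, ddaeajeaed, ddaeajeaja, ddajjjjj): 46 nodes
  'e'-branch (ejaj): 4 nodes
Sum: 61

61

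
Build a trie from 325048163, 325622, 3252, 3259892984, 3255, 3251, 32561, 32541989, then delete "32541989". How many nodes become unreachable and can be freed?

Walk "32541989" from the leaf back toward the root, removing each node that no remaining word uses.
The suffix "41989" (5 nodes) is used only by "32541989"; the node for "325" still has the child "0", so pruning stops there.
Nodes removed: 5

5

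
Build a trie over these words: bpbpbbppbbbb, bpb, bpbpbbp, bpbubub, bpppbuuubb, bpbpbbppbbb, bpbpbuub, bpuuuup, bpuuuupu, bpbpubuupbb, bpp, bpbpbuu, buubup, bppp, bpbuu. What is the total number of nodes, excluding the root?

46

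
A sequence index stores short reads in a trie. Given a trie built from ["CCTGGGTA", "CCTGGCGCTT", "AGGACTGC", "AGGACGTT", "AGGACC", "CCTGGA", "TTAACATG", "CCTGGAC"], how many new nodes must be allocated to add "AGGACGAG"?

2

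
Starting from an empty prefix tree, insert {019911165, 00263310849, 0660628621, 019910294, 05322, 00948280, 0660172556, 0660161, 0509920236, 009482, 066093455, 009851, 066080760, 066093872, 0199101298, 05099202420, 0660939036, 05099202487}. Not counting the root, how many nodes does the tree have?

87

Count nodes per top-level branch (shared prefixes stored once):
  '0'-branch (00263310849, 009482, 00948280, 009851, 0199101298, 019910294, 019911165, 0509920236, 05099202420, 05099202487, 05322, 0660161, 0660172556, 0660628621, 066080760, 066093455, 066093872, 0660939036): 87 nodes
Sum: 87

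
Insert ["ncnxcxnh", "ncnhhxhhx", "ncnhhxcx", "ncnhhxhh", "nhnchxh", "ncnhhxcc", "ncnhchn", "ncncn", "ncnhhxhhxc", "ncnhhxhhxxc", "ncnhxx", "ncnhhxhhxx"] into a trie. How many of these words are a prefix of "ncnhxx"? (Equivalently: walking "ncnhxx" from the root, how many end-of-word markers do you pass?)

1

Check each prefix of "ncnhxx" against the stored set — each match is an end-marker on the path.
Prefixes of the query that are stored words: "ncnhxx"
Count: 1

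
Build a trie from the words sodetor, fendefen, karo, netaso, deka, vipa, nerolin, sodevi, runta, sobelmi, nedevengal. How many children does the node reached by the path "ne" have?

The children of the "ne" node are the distinct next characters among strings starting with "ne".
Characters that immediately follow "ne" among the stored strings: {d, r, t}.
That node has 3 child edges.

3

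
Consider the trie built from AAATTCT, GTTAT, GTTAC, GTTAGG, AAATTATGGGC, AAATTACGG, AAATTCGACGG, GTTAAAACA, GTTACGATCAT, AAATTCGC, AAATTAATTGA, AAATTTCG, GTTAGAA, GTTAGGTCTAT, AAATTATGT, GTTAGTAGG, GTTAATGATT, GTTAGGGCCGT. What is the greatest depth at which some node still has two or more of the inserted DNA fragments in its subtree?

8

Look for the deepest trie node that still has at least two words in its subtree.
"AAATTATGGGC" and "AAATTATGT" agree on "AAATTATG" (8 characters) before diverging; nothing deeper is shared.
Longest shared-prefix length: 8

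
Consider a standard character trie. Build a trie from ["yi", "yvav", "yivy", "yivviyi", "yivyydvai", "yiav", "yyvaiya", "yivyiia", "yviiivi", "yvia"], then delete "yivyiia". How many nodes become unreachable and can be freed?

Walk "yivyiia" from the leaf back toward the root, removing each node that no remaining word uses.
The suffix "iia" (3 nodes) is used only by "yivyiia"; the node for "yivy" still has the child "y", so pruning stops there.
Nodes removed: 3

3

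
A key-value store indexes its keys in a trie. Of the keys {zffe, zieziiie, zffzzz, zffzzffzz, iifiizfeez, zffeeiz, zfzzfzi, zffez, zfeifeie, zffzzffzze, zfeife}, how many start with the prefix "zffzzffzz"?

Filter for entries beginning with "zffzzffzz":
Words under "zffzzffzz": zffzzffzz, zffzzffzze
Count: 2

2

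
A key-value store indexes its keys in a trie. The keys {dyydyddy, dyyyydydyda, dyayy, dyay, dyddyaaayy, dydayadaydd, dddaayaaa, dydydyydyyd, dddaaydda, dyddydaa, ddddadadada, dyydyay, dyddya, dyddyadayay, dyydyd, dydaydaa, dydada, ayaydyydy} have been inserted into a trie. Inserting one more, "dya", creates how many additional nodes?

"dya" is already a full path in the trie; only an end-marker is added.
No new nodes are needed: 0.

0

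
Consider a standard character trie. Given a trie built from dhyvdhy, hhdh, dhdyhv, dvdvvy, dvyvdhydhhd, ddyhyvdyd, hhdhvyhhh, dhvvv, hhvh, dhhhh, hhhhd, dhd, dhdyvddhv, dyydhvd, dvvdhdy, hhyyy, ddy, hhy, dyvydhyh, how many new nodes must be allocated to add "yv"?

2

No existing word starts with "y", so every character of "yv" needs a new node.
2 − 0 = 2 new nodes.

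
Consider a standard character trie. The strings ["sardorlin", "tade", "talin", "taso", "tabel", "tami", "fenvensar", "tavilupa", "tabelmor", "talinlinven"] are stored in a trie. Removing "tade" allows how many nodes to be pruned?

2

A node on "tade"'s path can go only if nothing else ends at it or branches off below it.
The suffix "de" (2 nodes) is used only by "tade"; the node for "ta" still has the child "l", so pruning stops there.
Nodes removed: 2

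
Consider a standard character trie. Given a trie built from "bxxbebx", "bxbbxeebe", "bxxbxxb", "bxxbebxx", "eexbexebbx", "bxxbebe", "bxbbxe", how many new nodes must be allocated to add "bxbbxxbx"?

Walking "bxbbxxbx" from the root, the first 5 characters ("bxbbx") follow existing edges; "x" is the first miss.
Each of the 3 remaining characters creates one node.

3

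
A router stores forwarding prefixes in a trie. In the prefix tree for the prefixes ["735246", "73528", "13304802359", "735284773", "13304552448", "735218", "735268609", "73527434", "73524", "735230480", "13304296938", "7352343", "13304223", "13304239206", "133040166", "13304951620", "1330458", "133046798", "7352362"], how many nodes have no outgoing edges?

A leaf is a node with no children — equivalently, the end of a word that is not a proper prefix of any other stored word.
Those words: "133040166", "13304223", "13304239206", "13304296938", "13304552448", "1330458", "133046798", "13304802359", "13304951620", "735218", "735230480", "7352343", "7352362", "735246", "735268609", "73527434", "735284773"
Leaf count: 17

17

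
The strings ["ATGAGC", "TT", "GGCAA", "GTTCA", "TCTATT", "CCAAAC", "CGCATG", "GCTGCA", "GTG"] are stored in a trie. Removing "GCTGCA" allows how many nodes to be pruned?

5

A node on "GCTGCA"'s path can go only if nothing else ends at it or branches off below it.
The suffix "CTGCA" (5 nodes) is used only by "GCTGCA"; the node for "G" still has the child "G", so pruning stops there.
Nodes removed: 5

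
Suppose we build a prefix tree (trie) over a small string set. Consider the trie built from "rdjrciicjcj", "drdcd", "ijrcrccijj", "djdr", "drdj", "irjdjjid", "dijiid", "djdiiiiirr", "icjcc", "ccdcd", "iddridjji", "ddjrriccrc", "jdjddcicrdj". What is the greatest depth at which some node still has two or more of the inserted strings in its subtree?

The deepest shared node is where two words last agree before diverging.
"djdiiiiirr" and "djdr" agree on "djd" (3 characters) before diverging; nothing deeper is shared.
Longest shared-prefix length: 3

3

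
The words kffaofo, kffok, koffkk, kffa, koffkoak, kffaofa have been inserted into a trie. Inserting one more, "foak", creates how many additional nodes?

4

No existing word starts with "f", so every character of "foak" needs a new node.
4 − 0 = 4 new nodes.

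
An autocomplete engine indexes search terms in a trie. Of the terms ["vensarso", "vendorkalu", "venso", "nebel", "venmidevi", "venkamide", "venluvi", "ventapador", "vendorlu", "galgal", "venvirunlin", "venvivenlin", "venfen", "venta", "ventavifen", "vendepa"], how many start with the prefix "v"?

Walk to "v"; the words in its subtree are exactly those with that prefix.
Matches: "vendepa", "vendorkalu", "vendorlu", "venfen", "venkamide", "venluvi", "venmidevi", "vensarso", "venso", "venta", "ventapador", "ventavifen", "venvirunlin", "venvivenlin"
Count: 14

14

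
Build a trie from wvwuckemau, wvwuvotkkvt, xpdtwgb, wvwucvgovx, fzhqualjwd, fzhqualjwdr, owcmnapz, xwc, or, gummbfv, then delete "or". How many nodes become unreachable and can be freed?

1

A node on "or"'s path can go only if nothing else ends at it or branches off below it.
The suffix "r" (1 node) is used only by "or"; the node for "o" still has the child "w", so pruning stops there.
Nodes removed: 1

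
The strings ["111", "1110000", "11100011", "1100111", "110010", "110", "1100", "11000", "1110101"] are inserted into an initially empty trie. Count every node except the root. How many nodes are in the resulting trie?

19

For each word, the new-node count is its length minus the longest prefix already in the trie:
  "111" → 3 new (1, 1, 1)
  "1110000" → prefix "111" already present; 4 new (0, 0, 0, 0)
  "11100011" → prefix "111000" already present; 2 new (1, 1)
  "1100111" → prefix "11" already present; 5 new (0, 0, 1, 1, 1)
  "110010" → prefix "11001" already present; 1 new (0)
  "110" → prefix "110" already present; 0 new (none)
  "1100" → prefix "1100" already present; 0 new (none)
  "11000" → prefix "1100" already present; 1 new (0)
  "1110101" → prefix "1110" already present; 3 new (1, 0, 1)
Total nodes = 3 + 4 + 2 + 5 + 1 + 0 + 0 + 1 + 3 = 19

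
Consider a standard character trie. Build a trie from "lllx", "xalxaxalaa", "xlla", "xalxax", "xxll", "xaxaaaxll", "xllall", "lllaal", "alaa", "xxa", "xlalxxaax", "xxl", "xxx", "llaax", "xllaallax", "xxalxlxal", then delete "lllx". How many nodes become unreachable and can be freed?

1

Walk "lllx" from the leaf back toward the root, removing each node that no remaining word uses.
The suffix "x" (1 node) is used only by "lllx"; the node for "lll" still has the child "a", so pruning stops there.
Nodes removed: 1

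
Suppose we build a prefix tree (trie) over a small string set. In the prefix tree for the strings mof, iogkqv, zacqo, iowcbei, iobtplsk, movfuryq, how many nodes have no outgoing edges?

Leaves are exactly the stored words that no other stored word extends.
Those words: "iobtplsk", "iogkqv", "iowcbei", "mof", "movfuryq", "zacqo"
Leaf count: 6

6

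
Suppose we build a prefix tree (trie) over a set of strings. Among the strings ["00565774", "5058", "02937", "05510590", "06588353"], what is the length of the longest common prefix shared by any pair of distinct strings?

1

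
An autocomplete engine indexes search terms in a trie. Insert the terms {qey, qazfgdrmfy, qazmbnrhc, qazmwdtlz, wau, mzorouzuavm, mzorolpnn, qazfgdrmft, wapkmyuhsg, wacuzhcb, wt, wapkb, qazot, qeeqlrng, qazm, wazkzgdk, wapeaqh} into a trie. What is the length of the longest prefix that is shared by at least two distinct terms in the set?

9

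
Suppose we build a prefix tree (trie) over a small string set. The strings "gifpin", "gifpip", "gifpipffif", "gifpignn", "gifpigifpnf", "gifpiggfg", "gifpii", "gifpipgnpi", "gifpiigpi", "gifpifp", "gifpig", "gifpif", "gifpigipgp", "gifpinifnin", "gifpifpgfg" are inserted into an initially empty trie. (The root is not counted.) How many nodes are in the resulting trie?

Trace insertions, counting only characters that open a new branch:
  "gifpin" → 6 new (g, i, f, p, i, n)
  "gifpip" → prefix "gifpi" already present; 1 new (p)
  "gifpipffif" → prefix "gifpip" already present; 4 new (f, f, i, f)
  "gifpignn" → prefix "gifpi" already present; 3 new (g, n, n)
  "gifpigifpnf" → prefix "gifpig" already present; 5 new (i, f, p, n, f)
  "gifpiggfg" → prefix "gifpig" already present; 3 new (g, f, g)
  "gifpii" → prefix "gifpi" already present; 1 new (i)
  "gifpipgnpi" → prefix "gifpip" already present; 4 new (g, n, p, i)
  "gifpiigpi" → prefix "gifpii" already present; 3 new (g, p, i)
  "gifpifp" → prefix "gifpi" already present; 2 new (f, p)
  "gifpig" → prefix "gifpig" already present; 0 new (none)
  "gifpif" → prefix "gifpif" already present; 0 new (none)
  "gifpigipgp" → prefix "gifpigi" already present; 3 new (p, g, p)
  "gifpinifnin" → prefix "gifpin" already present; 5 new (i, f, n, i, n)
  "gifpifpgfg" → prefix "gifpifp" already present; 3 new (g, f, g)
Total nodes = 6 + 1 + 4 + 3 + 5 + 3 + 1 + 4 + 3 + 2 + 0 + 0 + 3 + 5 + 3 = 43

43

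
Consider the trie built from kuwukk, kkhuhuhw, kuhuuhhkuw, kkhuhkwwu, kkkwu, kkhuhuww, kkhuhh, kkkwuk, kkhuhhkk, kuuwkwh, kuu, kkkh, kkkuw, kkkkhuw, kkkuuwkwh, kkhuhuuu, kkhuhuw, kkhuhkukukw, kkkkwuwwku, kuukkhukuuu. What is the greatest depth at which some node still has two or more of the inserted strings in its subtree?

The deepest shared node is where two words last agree before diverging.
e.g. "kkhuhuw" and "kkhuhuww" share the prefix "kkhuhuw" of length 7; no pair shares a longer one.
Longest shared-prefix length: 7

7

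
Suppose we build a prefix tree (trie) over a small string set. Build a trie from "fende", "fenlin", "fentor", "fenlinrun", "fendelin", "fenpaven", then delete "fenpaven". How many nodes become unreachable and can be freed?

A node on "fenpaven"'s path can go only if nothing else ends at it or branches off below it.
The suffix "paven" (5 nodes) is used only by "fenpaven"; the node for "fen" still has the child "d", so pruning stops there.
Nodes removed: 5

5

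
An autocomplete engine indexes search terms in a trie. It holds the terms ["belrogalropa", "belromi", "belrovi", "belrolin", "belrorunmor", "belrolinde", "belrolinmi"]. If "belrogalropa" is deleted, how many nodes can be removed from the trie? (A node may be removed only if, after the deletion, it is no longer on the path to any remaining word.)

7

Walk "belrogalropa" from the leaf back toward the root, removing each node that no remaining word uses.
The suffix "galropa" (7 nodes) is used only by "belrogalropa"; the node for "belro" still has the child "m", so pruning stops there.
Nodes removed: 7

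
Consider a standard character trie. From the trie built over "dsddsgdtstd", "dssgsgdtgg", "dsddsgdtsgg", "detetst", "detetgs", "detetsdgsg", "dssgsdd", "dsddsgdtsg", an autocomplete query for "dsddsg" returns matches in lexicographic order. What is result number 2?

dsddsgdtsgg

Words with prefix "dsddsg", in lexicographic order: "dsddsgdtsg", "dsddsgdtsgg", "dsddsgdtstd"
Position 2: dsddsgdtsgg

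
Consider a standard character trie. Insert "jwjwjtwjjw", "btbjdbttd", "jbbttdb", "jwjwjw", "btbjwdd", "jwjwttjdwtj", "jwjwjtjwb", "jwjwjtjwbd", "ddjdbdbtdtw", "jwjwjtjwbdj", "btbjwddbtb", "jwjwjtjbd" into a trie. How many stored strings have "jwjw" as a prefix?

7

Traverse to the node for "jwjw", then collect every word in that subtree.
Matches: "jwjwjtjbd", "jwjwjtjwb", "jwjwjtjwbd", "jwjwjtjwbdj", "jwjwjtwjjw", "jwjwjw", "jwjwttjdwtj"
Count: 7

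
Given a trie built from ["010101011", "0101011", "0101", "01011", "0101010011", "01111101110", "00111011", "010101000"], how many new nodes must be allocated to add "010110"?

1

"01011" is already a path in the trie; the remaining "0" must be added.
Each of the 1 remaining characters creates one node.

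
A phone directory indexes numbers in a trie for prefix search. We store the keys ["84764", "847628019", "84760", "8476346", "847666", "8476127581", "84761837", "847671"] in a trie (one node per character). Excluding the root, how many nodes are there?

27

Trie structure (* marks end of a word):
(root)
└─ 8
   └─ 4
      └─ 7
         └─ 6
            ├─ 0 *
            ├─ 1
            │  ├─ 2
            │  │  └─ 7
            │  │     └─ 5
            │  │        └─ 8
            │  │           └─ 1 *
            │  └─ 8
            │     └─ 3
            │        └─ 7 *
            ├─ 2
            │  └─ 8
            │     └─ 0
            │        └─ 1
            │           └─ 9 *
            ├─ 3
            │  └─ 4
            │     └─ 6 *
            ├─ 4 *
            ├─ 6
            │  └─ 6 *
            └─ 7
               └─ 1 *
Counting every labelled node above: 27.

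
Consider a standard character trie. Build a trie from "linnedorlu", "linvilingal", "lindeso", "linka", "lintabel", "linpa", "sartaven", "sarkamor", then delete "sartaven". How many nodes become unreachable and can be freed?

5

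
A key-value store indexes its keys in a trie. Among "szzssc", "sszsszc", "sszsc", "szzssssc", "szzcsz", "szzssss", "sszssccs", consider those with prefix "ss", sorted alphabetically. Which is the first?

sszsc

Filter for "ss…" and sort: "sszsc", "sszssccs", "sszsszc"
The 1st is sszsc.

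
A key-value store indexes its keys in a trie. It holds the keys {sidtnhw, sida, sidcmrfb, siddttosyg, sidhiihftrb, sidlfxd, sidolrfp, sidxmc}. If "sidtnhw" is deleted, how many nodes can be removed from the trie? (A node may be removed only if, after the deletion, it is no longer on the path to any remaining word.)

4

A node on "sidtnhw"'s path can go only if nothing else ends at it or branches off below it.
The suffix "tnhw" (4 nodes) is used only by "sidtnhw"; the node for "sid" still has the child "a", so pruning stops there.
Nodes removed: 4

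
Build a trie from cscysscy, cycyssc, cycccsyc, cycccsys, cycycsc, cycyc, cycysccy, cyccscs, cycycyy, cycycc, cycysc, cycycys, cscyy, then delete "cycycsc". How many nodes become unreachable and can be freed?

Walk "cycycsc" from the leaf back toward the root, removing each node that no remaining word uses.
The suffix "sc" (2 nodes) is used only by "cycycsc"; the node for "cycyc" still has the child "y", so pruning stops there.
Nodes removed: 2

2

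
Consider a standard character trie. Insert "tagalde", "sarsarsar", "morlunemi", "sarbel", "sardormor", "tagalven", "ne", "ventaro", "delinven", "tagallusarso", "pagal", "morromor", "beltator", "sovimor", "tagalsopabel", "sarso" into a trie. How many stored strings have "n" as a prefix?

1

Traverse to the node for "n", then collect every word in that subtree.
Matches: "ne"
Count: 1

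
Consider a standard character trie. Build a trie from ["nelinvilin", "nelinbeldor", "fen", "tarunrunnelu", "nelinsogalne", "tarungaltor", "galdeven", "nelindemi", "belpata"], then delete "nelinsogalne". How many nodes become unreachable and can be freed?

7

After clearing the end-marker at "nelinsogalne", prune upward until reaching a node still needed by another word.
The suffix "sogalne" (7 nodes) is used only by "nelinsogalne"; the node for "nelin" still has the child "v", so pruning stops there.
Nodes removed: 7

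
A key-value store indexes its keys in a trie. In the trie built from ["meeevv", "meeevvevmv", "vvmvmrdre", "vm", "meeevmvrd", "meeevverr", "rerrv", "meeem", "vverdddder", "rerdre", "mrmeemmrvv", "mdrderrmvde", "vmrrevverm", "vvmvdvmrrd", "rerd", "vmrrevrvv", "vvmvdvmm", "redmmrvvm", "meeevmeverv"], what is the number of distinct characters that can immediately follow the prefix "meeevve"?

The children of the "meeevve" node are the distinct next characters among strings starting with "meeevve".
Characters that immediately follow "meeevve" among the stored strings: {r, v}.
That node has 2 child edges.

2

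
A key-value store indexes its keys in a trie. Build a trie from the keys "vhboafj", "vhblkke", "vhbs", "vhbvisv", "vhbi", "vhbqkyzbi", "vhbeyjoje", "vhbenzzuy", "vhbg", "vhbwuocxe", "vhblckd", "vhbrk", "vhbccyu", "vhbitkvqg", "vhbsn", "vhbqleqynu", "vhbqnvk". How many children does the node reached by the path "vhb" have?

The children of the "vhb" node are the distinct next characters among strings starting with "vhb".
Distinct next characters after "vhb": c, e, g, i, l, o, q, r, s, v, w.
That node has 11 child edges.

11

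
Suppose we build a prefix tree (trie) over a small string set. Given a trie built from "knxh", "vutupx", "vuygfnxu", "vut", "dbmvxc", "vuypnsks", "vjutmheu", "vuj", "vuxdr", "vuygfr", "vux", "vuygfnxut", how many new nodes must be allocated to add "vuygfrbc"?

Walking "vuygfrbc" from the root, the first 6 characters ("vuygfr") follow existing edges; "b" is the first miss.
New nodes needed: |"vuygfrbc"| − 6 = 8 − 6 = 2.

2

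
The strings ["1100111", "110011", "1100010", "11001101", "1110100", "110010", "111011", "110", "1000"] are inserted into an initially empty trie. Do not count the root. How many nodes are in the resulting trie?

For each word, the new-node count is its length minus the longest prefix already in the trie:
  "1100111" → 7 new (1, 1, 0, 0, 1, 1, 1)
  "110011" → prefix "110011" already present; 0 new (none)
  "1100010" → prefix "1100" already present; 3 new (0, 1, 0)
  "11001101" → prefix "110011" already present; 2 new (0, 1)
  "1110100" → prefix "11" already present; 5 new (1, 0, 1, 0, 0)
  "110010" → prefix "11001" already present; 1 new (0)
  "111011" → prefix "11101" already present; 1 new (1)
  "110" → prefix "110" already present; 0 new (none)
  "1000" → prefix "1" already present; 3 new (0, 0, 0)
Total nodes = 7 + 0 + 3 + 2 + 5 + 1 + 1 + 0 + 3 = 22

22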